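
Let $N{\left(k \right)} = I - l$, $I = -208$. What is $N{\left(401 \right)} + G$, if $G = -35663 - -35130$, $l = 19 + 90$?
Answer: $-850$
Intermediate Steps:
$l = 109$
$G = -533$ ($G = -35663 + 35130 = -533$)
$N{\left(k \right)} = -317$ ($N{\left(k \right)} = -208 - 109 = -317$)
$N{\left(401 \right)} + G = -317 - 533 = -850$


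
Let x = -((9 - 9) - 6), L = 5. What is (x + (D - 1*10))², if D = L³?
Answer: 14641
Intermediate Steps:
D = 125 (D = 5³ = 125)
x = 6 (x = -(0 - 6) = -1*(-6) = 6)
(x + (D - 1*10))² = (6 + (125 - 1*10))² = (6 + (125 - 10))² = (6 + 115)² = 121² = 14641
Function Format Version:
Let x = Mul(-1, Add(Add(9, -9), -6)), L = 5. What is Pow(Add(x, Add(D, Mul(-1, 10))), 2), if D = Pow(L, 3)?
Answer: 14641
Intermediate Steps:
D = 125 (D = Pow(5, 3) = 125)
x = 6 (x = Mul(-1, Add(0, -6)) = Mul(-1, -6) = 6)
Pow(Add(x, Add(D, Mul(-1, 10))), 2) = Pow(Add(6, Add(125, Mul(-1, 10))), 2) = Pow(Add(6, Add(125, -10)), 2) = Pow(Add(6, 115), 2) = Pow(121, 2) = 14641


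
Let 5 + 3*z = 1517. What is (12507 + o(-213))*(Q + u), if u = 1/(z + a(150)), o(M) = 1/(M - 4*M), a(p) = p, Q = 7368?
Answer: 19255354665251/208953 ≈ 9.2152e+7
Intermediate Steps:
z = 504 (z = -5/3 + (⅓)*1517 = -5/3 + 1517/3 = 504)
o(M) = -1/(3*M) (o(M) = 1/(-3*M) = -1/(3*M))
u = 1/654 (u = 1/(504 + 150) = 1/654 ≈ 0.0015291)
(12507 + o(-213))*(Q + u) = (12507 - ⅓/(-213))*(7368 + 1/654) = (12507 - ⅓*(-1/213))*(4818673/654) = (12507 + 1/639)*(4818673/654) = (7991974/639)*(4818673/654) = 19255354665251/208953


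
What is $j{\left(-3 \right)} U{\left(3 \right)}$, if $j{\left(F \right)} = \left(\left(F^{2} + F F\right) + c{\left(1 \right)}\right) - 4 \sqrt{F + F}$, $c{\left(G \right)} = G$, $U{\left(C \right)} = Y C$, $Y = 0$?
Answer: $0$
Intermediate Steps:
$U{\left(C \right)} = 0$ ($U{\left(C \right)} = 0 C = 0$)
$j{\left(F \right)} = 1 + 2 F^{2} - 4 \sqrt{2} \sqrt{F}$ ($j{\left(F \right)} = \left(\left(F^{2} + F F\right) + 1\right) - 4 \sqrt{F + F} = \left(\left(F^{2} + F^{2}\right) + 1\right) - 4 \sqrt{2 F} = \left(2 F^{2} + 1\right) - 4 \sqrt{2} \sqrt{F} = \left(1 + 2 F^{2}\right) - 4 \sqrt{2} \sqrt{F} = 1 + 2 F^{2} - 4 \sqrt{2} \sqrt{F}$)
$j{\left(-3 \right)} U{\left(3 \right)} = \left(1 + 2 \left(-3\right)^{2} - 4 \sqrt{2} \sqrt{-3}\right) 0 = \left(1 + 2 \cdot 9 - 4 \sqrt{2} i \sqrt{3}\right) 0 = \left(1 + 18 - 4 i \sqrt{6}\right) 0 = \left(19 - 4 i \sqrt{6}\right) 0 = 0$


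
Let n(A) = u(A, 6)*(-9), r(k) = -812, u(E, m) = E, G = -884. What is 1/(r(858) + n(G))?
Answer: 1/7144 ≈ 0.00013998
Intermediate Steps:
n(A) = -9*A (n(A) = A*(-9) = -9*A)
1/(r(858) + n(G)) = 1/(-812 - 9*(-884)) = 1/(-812 + 7956) = 1/7144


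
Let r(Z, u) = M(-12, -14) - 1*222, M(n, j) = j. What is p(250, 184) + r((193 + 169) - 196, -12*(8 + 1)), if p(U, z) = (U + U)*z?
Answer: 91764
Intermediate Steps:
p(U, z) = 2*U*z (p(U, z) = (2*U)*z = 2*U*z)
r(Z, u) = -236 (r(Z, u) = -14 - 1*222 = -14 - 222 = -236)
p(250, 184) + r((193 + 169) - 196, -12*(8 + 1)) = 2*250*184 - 236 = 92000 - 236 = 91764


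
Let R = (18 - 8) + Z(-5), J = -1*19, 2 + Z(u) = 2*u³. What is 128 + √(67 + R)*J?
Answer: 128 - 95*I*√7 ≈ 128.0 - 251.35*I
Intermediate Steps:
Z(u) = -2 + 2*u³
J = -19
R = -242 (R = (18 - 8) + (-2 + 2*(-5)³) = 10 + (-2 + 2*(-125)) = 10 + (-2 - 250) = 10 - 252 = -242)
128 + √(67 + R)*J = 128 + √(67 - 242)*(-19) = 128 + √(-175)*(-19) = 128 + (5*I*√7)*(-19) = 128 - 95*I*√7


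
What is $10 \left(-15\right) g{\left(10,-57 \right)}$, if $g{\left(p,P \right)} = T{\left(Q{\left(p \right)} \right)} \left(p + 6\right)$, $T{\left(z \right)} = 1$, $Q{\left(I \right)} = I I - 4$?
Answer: $-2400$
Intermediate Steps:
$Q{\left(I \right)} = -4 + I^{2}$ ($Q{\left(I \right)} = I^{2} - 4 = -4 + I^{2}$)
$g{\left(p,P \right)} = 6 + p$ ($g{\left(p,P \right)} = 1 \left(p + 6\right) = 1 \left(6 + p\right) = 6 + p$)
$10 \left(-15\right) g{\left(10,-57 \right)} = 10 \left(-15\right) \left(6 + 10\right) = \left(-150\right) 16 = -2400$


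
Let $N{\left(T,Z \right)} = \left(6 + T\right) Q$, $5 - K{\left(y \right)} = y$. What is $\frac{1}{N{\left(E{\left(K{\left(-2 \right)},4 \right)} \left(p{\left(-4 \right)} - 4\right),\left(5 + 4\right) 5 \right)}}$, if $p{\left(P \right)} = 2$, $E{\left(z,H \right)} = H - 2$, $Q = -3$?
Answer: $- \frac{1}{6} \approx -0.16667$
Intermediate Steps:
$K{\left(y \right)} = 5 - y$
$E{\left(z,H \right)} = -2 + H$
$N{\left(T,Z \right)} = -18 - 3 T$ ($N{\left(T,Z \right)} = \left(6 + T\right) \left(-3\right) = -18 - 3 T$)
$\frac{1}{N{\left(E{\left(K{\left(-2 \right)},4 \right)} \left(p{\left(-4 \right)} - 4\right),\left(5 + 4\right) 5 \right)}} = \frac{1}{-18 - 3 \left(-2 + 4\right) \left(2 - 4\right)} = \frac{1}{-18 - 3 \cdot 2 \left(-2\right)} = \frac{1}{-18 - -12} = \frac{1}{-18 + 12} = \frac{1}{-6} = - \frac{1}{6}$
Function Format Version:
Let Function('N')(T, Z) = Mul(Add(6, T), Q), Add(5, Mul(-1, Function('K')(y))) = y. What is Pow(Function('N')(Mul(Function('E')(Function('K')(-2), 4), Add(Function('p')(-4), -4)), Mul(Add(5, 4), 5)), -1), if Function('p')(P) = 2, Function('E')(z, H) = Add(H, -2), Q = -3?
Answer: Rational(-1, 6) ≈ -0.16667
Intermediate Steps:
Function('K')(y) = Add(5, Mul(-1, y))
Function('E')(z, H) = Add(-2, H)
Function('N')(T, Z) = Add(-18, Mul(-3, T)) (Function('N')(T, Z) = Mul(Add(6, T), -3) = Add(-18, Mul(-3, T)))
Pow(Function('N')(Mul(Function('E')(Function('K')(-2), 4), Add(Function('p')(-4), -4)), Mul(Add(5, 4), 5)), -1) = Pow(Add(-18, Mul(-3, Mul(Add(-2, 4), Add(2, -4)))), -1) = Pow(Add(-18, Mul(-3, Mul(2, -2))), -1) = Pow(Add(-18, Mul(-3, -4)), -1) = Pow(Add(-18, 12), -1) = Pow(-6, -1) = Rational(-1, 6)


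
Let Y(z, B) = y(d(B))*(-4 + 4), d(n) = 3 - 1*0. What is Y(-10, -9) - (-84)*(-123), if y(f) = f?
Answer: -10332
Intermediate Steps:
d(n) = 3 (d(n) = 3 + 0 = 3)
Y(z, B) = 0 (Y(z, B) = 3*(-4 + 4) = 3*0 = 0)
Y(-10, -9) - (-84)*(-123) = 0 - (-84)*(-123) = 0 - 84*123 = 0 - 10332 = -10332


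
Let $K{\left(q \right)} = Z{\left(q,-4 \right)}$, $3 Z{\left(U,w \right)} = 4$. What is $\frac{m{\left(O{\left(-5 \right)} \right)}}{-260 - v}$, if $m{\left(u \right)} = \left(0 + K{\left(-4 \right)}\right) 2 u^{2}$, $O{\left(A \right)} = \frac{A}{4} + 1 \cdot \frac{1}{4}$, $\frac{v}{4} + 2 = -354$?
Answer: $\frac{2}{873} \approx 0.0022909$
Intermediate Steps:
$Z{\left(U,w \right)} = \frac{4}{3}$ ($Z{\left(U,w \right)} = \frac{1}{3} \cdot 4 = \frac{4}{3}$)
$K{\left(q \right)} = \frac{4}{3}$
$v = -1424$ ($v = -8 + 4 \left(-354\right) = -8 - 1416 = -1424$)
$O{\left(A \right)} = \frac{1}{4} + \frac{A}{4}$ ($O{\left(A \right)} = A \frac{1}{4} + 1 \cdot \frac{1}{4} = \frac{A}{4} + \frac{1}{4} = \frac{1}{4} + \frac{A}{4}$)
$m{\left(u \right)} = \frac{8 u^{2}}{3}$ ($m{\left(u \right)} = \left(0 + \frac{4}{3}\right) 2 u^{2} = \frac{4}{3} \cdot 2 u^{2} = \frac{8 u^{2}}{3}$)
$\frac{m{\left(O{\left(-5 \right)} \right)}}{-260 - v} = \frac{\frac{8}{3} \left(\frac{1}{4} + \frac{1}{4} \left(-5\right)\right)^{2}}{-260 - -1424} = \frac{\frac{8}{3} \left(\frac{1}{4} - \frac{5}{4}\right)^{2}}{-260 + 1424} = \frac{\frac{8}{3} \left(-1\right)^{2}}{1164} = \frac{8}{3} \cdot 1 \cdot \frac{1}{1164} = \frac{8}{3} \cdot \frac{1}{1164} = \frac{2}{873}$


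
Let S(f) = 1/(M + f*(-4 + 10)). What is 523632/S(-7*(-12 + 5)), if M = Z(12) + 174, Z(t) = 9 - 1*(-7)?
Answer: 253437888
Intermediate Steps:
Z(t) = 16 (Z(t) = 9 + 7 = 16)
M = 190 (M = 16 + 174 = 190)
S(f) = 1/(190 + 6*f) (S(f) = 1/(190 + f*(-4 + 10)) = 1/(190 + f*6) = 1/(190 + 6*f))
523632/S(-7*(-12 + 5)) = 523632/((1/(2*(95 + 3*(-7*(-12 + 5)))))) = 523632/((1/(2*(95 + 3*(-7*(-7)))))) = 523632/((1/(2*(95 + 3*49)))) = 523632/((1/(2*(95 + 147)))) = 523632/(((1/2)/242)) = 523632/(((1/2)*(1/242))) = 523632/(1/484) = 523632*484 = 253437888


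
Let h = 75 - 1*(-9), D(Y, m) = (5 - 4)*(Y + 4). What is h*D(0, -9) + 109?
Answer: 445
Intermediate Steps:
D(Y, m) = 4 + Y (D(Y, m) = 1*(4 + Y) = 4 + Y)
h = 84 (h = 75 + 9 = 84)
h*D(0, -9) + 109 = 84*(4 + 0) + 109 = 84*4 + 109 = 336 + 109 = 445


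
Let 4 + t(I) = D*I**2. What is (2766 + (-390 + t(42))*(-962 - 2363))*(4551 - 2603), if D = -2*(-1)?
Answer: -20293843232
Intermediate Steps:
D = 2
t(I) = -4 + 2*I**2
(2766 + (-390 + t(42))*(-962 - 2363))*(4551 - 2603) = (2766 + (-390 + (-4 + 2*42**2))*(-962 - 2363))*(4551 - 2603) = (2766 + (-390 + (-4 + 2*1764))*(-3325))*1948 = (2766 + (-390 + (-4 + 3528))*(-3325))*1948 = (2766 + (-390 + 3524)*(-3325))*1948 = (2766 + 3134*(-3325))*1948 = (2766 - 10420550)*1948 = -10417784*1948 = -20293843232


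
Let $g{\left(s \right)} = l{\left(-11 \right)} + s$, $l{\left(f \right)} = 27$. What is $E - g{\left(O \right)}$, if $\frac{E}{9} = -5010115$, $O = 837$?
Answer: $-45091899$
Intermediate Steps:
$g{\left(s \right)} = 27 + s$
$E = -45091035$ ($E = 9 \left(-5010115\right) = -45091035$)
$E - g{\left(O \right)} = -45091035 - \left(27 + 837\right) = -45091035 - 864 = -45091899$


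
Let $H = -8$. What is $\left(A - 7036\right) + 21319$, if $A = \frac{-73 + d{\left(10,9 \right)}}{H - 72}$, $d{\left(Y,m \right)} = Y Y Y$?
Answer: $\frac{1141713}{80} \approx 14271.0$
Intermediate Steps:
$d{\left(Y,m \right)} = Y^{3}$ ($d{\left(Y,m \right)} = Y^{2} Y = Y^{3}$)
$A = - \frac{927}{80}$ ($A = \frac{-73 + 10^{3}}{-8 - 72} = \frac{-73 + 1000}{-80} = \left(- \frac{1}{80}\right) 927 = - \frac{927}{80} \approx -11.587$)
$\left(A - 7036\right) + 21319 = \left(- \frac{927}{80} - 7036\right) + 21319 = - \frac{563807}{80} + 21319 = \frac{1141713}{80}$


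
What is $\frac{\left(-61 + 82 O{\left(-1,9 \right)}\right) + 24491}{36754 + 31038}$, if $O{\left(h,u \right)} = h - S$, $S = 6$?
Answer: $\frac{1491}{4237} \approx 0.3519$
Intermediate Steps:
$O{\left(h,u \right)} = -6 + h$ ($O{\left(h,u \right)} = h - 6 = -6 + h$)
$\frac{\left(-61 + 82 O{\left(-1,9 \right)}\right) + 24491}{36754 + 31038} = \frac{\left(-61 + 82 \left(-6 - 1\right)\right) + 24491}{36754 + 31038} = \frac{\left(-61 + 82 \left(-7\right)\right) + 24491}{67792} = \left(\left(-61 - 574\right) + 24491\right) \frac{1}{67792} = \left(-635 + 24491\right) \frac{1}{67792} = 23856 \cdot \frac{1}{67792} = \frac{1491}{4237}$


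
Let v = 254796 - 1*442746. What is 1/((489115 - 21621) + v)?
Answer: 1/279544 ≈ 3.5773e-6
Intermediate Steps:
v = -187950 (v = 254796 - 442746 = -187950)
1/((489115 - 21621) + v) = 1/((489115 - 21621) - 187950) = 1/(467494 - 187950) = 1/279544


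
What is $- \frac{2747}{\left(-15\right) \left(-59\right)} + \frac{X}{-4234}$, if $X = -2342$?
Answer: $- \frac{4779064}{1873545} \approx -2.5508$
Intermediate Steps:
$- \frac{2747}{\left(-15\right) \left(-59\right)} + \frac{X}{-4234} = - \frac{2747}{\left(-15\right) \left(-59\right)} - \frac{2342}{-4234} = - \frac{2747}{885} - - \frac{1171}{2117} = \left(-2747\right) \frac{1}{885} + \frac{1171}{2117} = - \frac{2747}{885} + \frac{1171}{2117} = - \frac{4779064}{1873545}$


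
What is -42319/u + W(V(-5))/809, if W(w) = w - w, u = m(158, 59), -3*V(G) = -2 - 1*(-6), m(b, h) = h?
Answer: -42319/59 ≈ -717.27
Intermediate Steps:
V(G) = -4/3 (V(G) = -(-2 - 1*(-6))/3 = -(-2 + 6)/3 = -⅓*4 = -4/3)
u = 59
W(w) = 0
-42319/u + W(V(-5))/809 = -42319/59 + 0/809 = -42319*1/59 + 0*(1/809) = -42319/59 + 0 = -42319/59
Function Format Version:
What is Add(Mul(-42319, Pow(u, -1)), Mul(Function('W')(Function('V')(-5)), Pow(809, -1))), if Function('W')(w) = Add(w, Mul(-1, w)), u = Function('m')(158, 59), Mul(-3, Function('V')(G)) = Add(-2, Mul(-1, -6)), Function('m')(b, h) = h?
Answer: Rational(-42319, 59) ≈ -717.27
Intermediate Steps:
Function('V')(G) = Rational(-4, 3) (Function('V')(G) = Mul(Rational(-1, 3), Add(-2, Mul(-1, -6))) = Mul(Rational(-1, 3), Add(-2, 6)) = Mul(Rational(-1, 3), 4) = Rational(-4, 3))
u = 59
Function('W')(w) = 0
Add(Mul(-42319, Pow(u, -1)), Mul(Function('W')(Function('V')(-5)), Pow(809, -1))) = Add(Mul(-42319, Pow(59, -1)), Mul(0, Pow(809, -1))) = Add(Mul(-42319, Rational(1, 59)), Mul(0, Rational(1, 809))) = Add(Rational(-42319, 59), 0) = Rational(-42319, 59)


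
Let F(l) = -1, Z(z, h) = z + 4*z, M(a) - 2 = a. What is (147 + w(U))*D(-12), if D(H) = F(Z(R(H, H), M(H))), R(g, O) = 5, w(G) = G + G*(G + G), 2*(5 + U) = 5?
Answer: -157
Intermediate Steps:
M(a) = 2 + a
U = -5/2 (U = -5 + (1/2)*5 = -5 + 5/2 = -5/2 ≈ -2.5000)
w(G) = G + 2*G**2 (w(G) = G + G*(2*G) = G + 2*G**2)
Z(z, h) = 5*z
D(H) = -1
(147 + w(U))*D(-12) = (147 - 5*(1 + 2*(-5/2))/2)*(-1) = (147 - 5*(1 - 5)/2)*(-1) = (147 - 5/2*(-4))*(-1) = (147 + 10)*(-1) = 157*(-1) = -157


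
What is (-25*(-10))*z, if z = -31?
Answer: -7750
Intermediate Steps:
(-25*(-10))*z = -25*(-10)*(-31) = 250*(-31) = -7750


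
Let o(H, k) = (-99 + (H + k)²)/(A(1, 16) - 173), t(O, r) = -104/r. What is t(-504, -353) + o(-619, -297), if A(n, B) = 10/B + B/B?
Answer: -2369071984/483963 ≈ -4895.1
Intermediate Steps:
A(n, B) = 1 + 10/B (A(n, B) = 10/B + 1 = 1 + 10/B)
o(H, k) = 264/457 - 8*(H + k)²/1371 (o(H, k) = (-99 + (H + k)²)/((10 + 16)/16 - 173) = (-99 + (H + k)²)/((1/16)*26 - 173) = (-99 + (H + k)²)/(13/8 - 173) = (-99 + (H + k)²)/(-1371/8) = (-99 + (H + k)²)*(-8/1371) = 264/457 - 8*(H + k)²/1371)
t(-504, -353) + o(-619, -297) = -104/(-353) + (264/457 - 8*(-619 - 297)²/1371) = -104*(-1/353) + (264/457 - 8/1371*(-916)²) = 104/353 + (264/457 - 8/1371*839056) = 104/353 + (264/457 - 6712448/1371) = 104/353 - 6711656/1371 = -2369071984/483963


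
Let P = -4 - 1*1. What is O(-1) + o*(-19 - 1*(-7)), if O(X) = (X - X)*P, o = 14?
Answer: -168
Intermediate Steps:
P = -5 (P = -4 - 1 = -5)
O(X) = 0 (O(X) = (X - X)*(-5) = 0*(-5) = 0)
O(-1) + o*(-19 - 1*(-7)) = 0 + 14*(-19 - 1*(-7)) = 0 + 14*(-19 + 7) = 0 + 14*(-12) = 0 - 168 = -168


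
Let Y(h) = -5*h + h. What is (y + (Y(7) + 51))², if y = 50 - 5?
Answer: 4624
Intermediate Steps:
Y(h) = -4*h
y = 45
(y + (Y(7) + 51))² = (45 + (-4*7 + 51))² = (45 + (-28 + 51))² = (45 + 23)² = 68² = 4624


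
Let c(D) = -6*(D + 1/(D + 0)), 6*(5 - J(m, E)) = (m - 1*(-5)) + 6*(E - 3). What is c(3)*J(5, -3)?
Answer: -560/3 ≈ -186.67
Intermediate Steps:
J(m, E) = 43/6 - E - m/6 (J(m, E) = 5 - ((m - 1*(-5)) + 6*(E - 3))/6 = 5 - ((m + 5) + 6*(-3 + E))/6 = 5 - ((5 + m) + (-18 + 6*E))/6 = 5 - (-13 + m + 6*E)/6 = 5 + (13/6 - E - m/6) = 43/6 - E - m/6)
c(D) = -6*D - 6/D (c(D) = -6*(D + 1/D) = -6*D - 6/D)
c(3)*J(5, -3) = (-6*3 - 6/3)*(43/6 - 1*(-3) - ⅙*5) = (-18 - 6*⅓)*(43/6 + 3 - ⅚) = (-18 - 2)*(28/3) = -20*28/3 = -560/3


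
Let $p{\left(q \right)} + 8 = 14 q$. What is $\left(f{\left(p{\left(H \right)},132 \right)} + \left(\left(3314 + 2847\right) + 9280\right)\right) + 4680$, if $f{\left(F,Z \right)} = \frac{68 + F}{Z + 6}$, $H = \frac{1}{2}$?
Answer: $\frac{2776765}{138} \approx 20122.0$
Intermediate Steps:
$H = \frac{1}{2} \approx 0.5$
$p{\left(q \right)} = -8 + 14 q$
$f{\left(F,Z \right)} = \frac{68 + F}{6 + Z}$
$\left(f{\left(p{\left(H \right)},132 \right)} + \left(\left(3314 + 2847\right) + 9280\right)\right) + 4680 = \left(\frac{68 + \left(-8 + 14 \cdot \frac{1}{2}\right)}{6 + 132} + \left(\left(3314 + 2847\right) + 9280\right)\right) + 4680 = \left(\frac{68 + \left(-8 + 7\right)}{138} + \left(6161 + 9280\right)\right) + 4680 = \left(\frac{68 - 1}{138} + 15441\right) + 4680 = \left(\frac{1}{138} \cdot 67 + 15441\right) + 4680 = \left(\frac{67}{138} + 15441\right) + 4680 = \frac{2130925}{138} + 4680 = \frac{2776765}{138}$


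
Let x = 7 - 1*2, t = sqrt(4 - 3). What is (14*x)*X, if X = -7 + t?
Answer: -420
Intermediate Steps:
t = 1 (t = sqrt(1) = 1)
X = -6 (X = -7 + 1 = -6)
x = 5 (x = 7 - 2 = 5)
(14*x)*X = (14*5)*(-6) = 70*(-6) = -420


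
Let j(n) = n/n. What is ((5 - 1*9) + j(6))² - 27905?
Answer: -27896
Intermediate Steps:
j(n) = 1
((5 - 1*9) + j(6))² - 27905 = ((5 - 1*9) + 1)² - 27905 = ((5 - 9) + 1)² - 27905 = (-4 + 1)² - 27905 = (-3)² - 27905 = 9 - 27905 = -27896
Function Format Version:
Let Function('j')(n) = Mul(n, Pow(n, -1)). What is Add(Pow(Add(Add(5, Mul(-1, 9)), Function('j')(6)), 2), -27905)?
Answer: -27896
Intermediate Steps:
Function('j')(n) = 1
Add(Pow(Add(Add(5, Mul(-1, 9)), Function('j')(6)), 2), -27905) = Add(Pow(Add(Add(5, Mul(-1, 9)), 1), 2), -27905) = Add(Pow(Add(Add(5, -9), 1), 2), -27905) = Add(Pow(Add(-4, 1), 2), -27905) = Add(Pow(-3, 2), -27905) = Add(9, -27905) = -27896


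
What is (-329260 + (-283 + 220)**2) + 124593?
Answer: -200698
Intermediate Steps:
(-329260 + (-283 + 220)**2) + 124593 = (-329260 + (-63)**2) + 124593 = (-329260 + 3969) + 124593 = -325291 + 124593 = -200698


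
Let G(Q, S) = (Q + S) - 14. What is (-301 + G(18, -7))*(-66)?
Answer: 20064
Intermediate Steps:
G(Q, S) = -14 + Q + S
(-301 + G(18, -7))*(-66) = (-301 + (-14 + 18 - 7))*(-66) = (-301 - 3)*(-66) = -304*(-66) = 20064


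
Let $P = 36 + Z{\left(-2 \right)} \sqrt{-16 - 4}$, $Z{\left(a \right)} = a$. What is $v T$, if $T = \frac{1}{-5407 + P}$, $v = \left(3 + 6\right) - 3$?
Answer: $- \frac{10742}{9615907} + \frac{8 i \sqrt{5}}{9615907} \approx -0.0011171 + 1.8603 \cdot 10^{-6} i$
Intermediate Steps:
$P = 36 - 4 i \sqrt{5}$ ($P = 36 - 2 \sqrt{-16 - 4} = 36 - 2 \sqrt{-20} = 36 - 2 \cdot 2 i \sqrt{5} = 36 - 4 i \sqrt{5} \approx 36.0 - 8.9443 i$)
$v = 6$ ($v = 9 - 3 = 6$)
$T = \frac{1}{-5371 - 4 i \sqrt{5}}$ ($T = \frac{1}{-5407 + \left(36 - 4 i \sqrt{5}\right)} = \frac{1}{-5371 - 4 i \sqrt{5}} \approx -0.00018618 + 3.101 \cdot 10^{-7} i$)
$v T = 6 \frac{i}{- 5371 i + 4 \sqrt{5}} = \frac{6 i}{- 5371 i + 4 \sqrt{5}}$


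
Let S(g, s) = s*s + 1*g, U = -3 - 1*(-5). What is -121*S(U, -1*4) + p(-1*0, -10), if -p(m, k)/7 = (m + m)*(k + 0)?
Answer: -2178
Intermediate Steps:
U = 2 (U = -3 + 5 = 2)
S(g, s) = g + s² (S(g, s) = s² + g = g + s²)
p(m, k) = -14*k*m (p(m, k) = -7*(m + m)*(k + 0) = -7*2*m*k = -14*k*m)
-121*S(U, -1*4) + p(-1*0, -10) = -121*(2 + (-1*4)²) - 14*(-10)*(-1*0) = -121*(2 + (-4)²) - 14*(-10)*0 = -121*(2 + 16) + 0 = -121*18 + 0 = -2178 + 0 = -2178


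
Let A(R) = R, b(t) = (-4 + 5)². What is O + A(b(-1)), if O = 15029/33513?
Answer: 48542/33513 ≈ 1.4485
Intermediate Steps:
b(t) = 1 (b(t) = 1² = 1)
O = 15029/33513 (O = 15029*(1/33513) = 15029/33513 ≈ 0.44845)
O + A(b(-1)) = 15029/33513 + 1 = 48542/33513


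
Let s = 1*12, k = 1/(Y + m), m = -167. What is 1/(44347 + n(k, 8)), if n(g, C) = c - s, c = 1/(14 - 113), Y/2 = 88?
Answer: 99/4389164 ≈ 2.2556e-5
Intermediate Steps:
Y = 176 (Y = 2*88 = 176)
k = 1/9 (k = 1/(176 - 167) = 1/9 ≈ 0.11111)
s = 12
c = -1/99 (c = 1/(-99) = -1/99 ≈ -0.010101)
n(g, C) = -1189/99 (n(g, C) = -1/99 - 1*12 = -1/99 - 12 = -1189/99)
1/(44347 + n(k, 8)) = 1/(44347 - 1189/99) = 1/(4389164/99) = 99/4389164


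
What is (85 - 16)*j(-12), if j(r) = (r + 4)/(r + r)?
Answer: 23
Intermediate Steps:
j(r) = (4 + r)/(2*r) (j(r) = (4 + r)/((2*r)) = (4 + r)*(1/(2*r)) = (4 + r)/(2*r))
(85 - 16)*j(-12) = (85 - 16)*((½)*(4 - 12)/(-12)) = 69*((½)*(-1/12)*(-8)) = 69*(⅓) = 23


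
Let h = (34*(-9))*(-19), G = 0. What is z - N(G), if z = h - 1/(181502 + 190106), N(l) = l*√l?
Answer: 2160528911/371608 ≈ 5814.0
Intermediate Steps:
N(l) = l^(3/2)
h = 5814 (h = -306*(-19) = 5814)
z = 2160528911/371608 (z = 5814 - 1/(181502 + 190106) = 5814 - 1/371608 = 2160528911/371608 ≈ 5814.0)
z - N(G) = 2160528911/371608 - 0^(3/2) = 2160528911/371608 - 1*0 = 2160528911/371608 + 0 = 2160528911/371608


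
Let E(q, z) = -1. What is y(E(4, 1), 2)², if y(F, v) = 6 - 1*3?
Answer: 9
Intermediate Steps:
y(F, v) = 3 (y(F, v) = 6 - 3 = 3)
y(E(4, 1), 2)² = 3² = 9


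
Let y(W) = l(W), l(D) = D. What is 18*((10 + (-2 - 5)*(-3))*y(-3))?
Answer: -1674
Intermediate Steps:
y(W) = W
18*((10 + (-2 - 5)*(-3))*y(-3)) = 18*((10 + (-2 - 5)*(-3))*(-3)) = 18*((10 - 7*(-3))*(-3)) = 18*((10 + 21)*(-3)) = 18*(31*(-3)) = 18*(-93) = -1674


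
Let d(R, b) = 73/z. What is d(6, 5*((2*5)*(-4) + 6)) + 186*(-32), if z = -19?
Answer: -113161/19 ≈ -5955.8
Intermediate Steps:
d(R, b) = -73/19 (d(R, b) = 73/(-19) = 73*(-1/19) = -73/19)
d(6, 5*((2*5)*(-4) + 6)) + 186*(-32) = -73/19 + 186*(-32) = -73/19 - 5952 = -113161/19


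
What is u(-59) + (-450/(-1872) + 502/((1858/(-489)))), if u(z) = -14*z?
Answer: 67063185/96616 ≈ 694.12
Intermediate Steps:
u(-59) + (-450/(-1872) + 502/((1858/(-489)))) = -14*(-59) + (-450/(-1872) + 502/((1858/(-489)))) = 826 + (-450*(-1/1872) + 502/((1858*(-1/489)))) = 826 + (25/104 + 502/(-1858/489)) = 826 + (25/104 + 502*(-489/1858)) = 826 + (25/104 - 122739/929) = 826 - 12741631/96616 = 67063185/96616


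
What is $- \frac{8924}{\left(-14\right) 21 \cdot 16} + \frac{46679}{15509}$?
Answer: $\frac{89495083}{18238584} \approx 4.9069$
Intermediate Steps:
$- \frac{8924}{\left(-14\right) 21 \cdot 16} + \frac{46679}{15509} = - \frac{8924}{\left(-294\right) 16} + 46679 \cdot \frac{1}{15509} = - \frac{8924}{-4704} + \frac{46679}{15509} = \left(-8924\right) \left(- \frac{1}{4704}\right) + \frac{46679}{15509} = \frac{2231}{1176} + \frac{46679}{15509} = \frac{89495083}{18238584}$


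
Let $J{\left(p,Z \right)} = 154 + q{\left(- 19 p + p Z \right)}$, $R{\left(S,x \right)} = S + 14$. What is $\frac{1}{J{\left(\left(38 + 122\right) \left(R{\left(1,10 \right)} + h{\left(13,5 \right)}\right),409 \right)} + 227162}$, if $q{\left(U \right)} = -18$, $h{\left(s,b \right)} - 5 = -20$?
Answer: $\frac{1}{227298} \approx 4.3995 \cdot 10^{-6}$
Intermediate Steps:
$R{\left(S,x \right)} = 14 + S$
$h{\left(s,b \right)} = -15$ ($h{\left(s,b \right)} = 5 - 20 = -15$)
$J{\left(p,Z \right)} = 136$ ($J{\left(p,Z \right)} = 154 - 18 = 136$)
$\frac{1}{J{\left(\left(38 + 122\right) \left(R{\left(1,10 \right)} + h{\left(13,5 \right)}\right),409 \right)} + 227162} = \frac{1}{136 + 227162} = \frac{1}{227298}$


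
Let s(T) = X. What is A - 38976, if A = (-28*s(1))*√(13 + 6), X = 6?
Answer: -38976 - 168*√19 ≈ -39708.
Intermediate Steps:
s(T) = 6
A = -168*√19 (A = (-28*6)*√(13 + 6) = -168*√19 ≈ -732.29)
A - 38976 = -168*√19 - 38976 = -38976 - 168*√19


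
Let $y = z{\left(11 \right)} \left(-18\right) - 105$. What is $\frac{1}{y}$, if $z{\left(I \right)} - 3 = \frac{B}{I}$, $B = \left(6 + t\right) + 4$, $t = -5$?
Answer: $- \frac{11}{1839} \approx -0.0059815$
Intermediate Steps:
$B = 5$ ($B = \left(6 - 5\right) + 4 = 1 + 4 = 5$)
$z{\left(I \right)} = 3 + \frac{5}{I}$
$y = - \frac{1839}{11}$ ($y = \left(3 + \frac{5}{11}\right) \left(-18\right) - 105 = \frac{38}{11} \left(-18\right) - 105 = - \frac{684}{11} - 105 = - \frac{1839}{11} \approx -167.18$)
$\frac{1}{y} = \frac{1}{- \frac{1839}{11}} = - \frac{11}{1839}$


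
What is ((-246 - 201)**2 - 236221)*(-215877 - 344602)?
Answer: 20408161348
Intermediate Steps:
((-246 - 201)**2 - 236221)*(-215877 - 344602) = ((-447)**2 - 236221)*(-560479) = (199809 - 236221)*(-560479) = -36412*(-560479) = 20408161348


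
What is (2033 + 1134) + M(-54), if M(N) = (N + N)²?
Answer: 14831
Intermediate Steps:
M(N) = 4*N² (M(N) = (2*N)² = 4*N²)
(2033 + 1134) + M(-54) = (2033 + 1134) + 4*(-54)² = 3167 + 4*2916 = 3167 + 11664 = 14831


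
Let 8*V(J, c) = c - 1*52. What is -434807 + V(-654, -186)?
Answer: -1739347/4 ≈ -4.3484e+5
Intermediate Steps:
V(J, c) = -13/2 + c/8 (V(J, c) = (c - 1*52)/8 = (c - 52)/8 = (-52 + c)/8 = -13/2 + c/8)
-434807 + V(-654, -186) = -434807 + (-13/2 + (1/8)*(-186)) = -434807 + (-13/2 - 93/4) = -434807 - 119/4 = -1739347/4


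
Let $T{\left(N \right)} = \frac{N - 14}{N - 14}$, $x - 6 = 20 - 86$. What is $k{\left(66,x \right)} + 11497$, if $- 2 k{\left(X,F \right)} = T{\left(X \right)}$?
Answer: $\frac{22993}{2} \approx 11497.0$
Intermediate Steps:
$x = -60$ ($x = 6 + \left(20 - 86\right) = 6 - 66 = -60$)
$T{\left(N \right)} = 1$ ($T{\left(N \right)} = \frac{-14 + N}{-14 + N} = 1$)
$k{\left(X,F \right)} = - \frac{1}{2}$ ($k{\left(X,F \right)} = \left(- \frac{1}{2}\right) 1 = - \frac{1}{2}$)
$k{\left(66,x \right)} + 11497 = - \frac{1}{2} + 11497 = \frac{22993}{2}$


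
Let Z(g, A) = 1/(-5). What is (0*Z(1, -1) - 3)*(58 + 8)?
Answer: -198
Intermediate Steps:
Z(g, A) = -⅕
(0*Z(1, -1) - 3)*(58 + 8) = (0*(-⅕) - 3)*(58 + 8) = (0 - 3)*66 = -3*66 = -198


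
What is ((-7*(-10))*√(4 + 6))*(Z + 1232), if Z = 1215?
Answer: 171290*√10 ≈ 5.4167e+5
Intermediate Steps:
((-7*(-10))*√(4 + 6))*(Z + 1232) = ((-7*(-10))*√(4 + 6))*(1215 + 1232) = (70*√10)*2447 = 171290*√10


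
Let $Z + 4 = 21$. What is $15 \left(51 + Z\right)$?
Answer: $1020$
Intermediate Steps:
$Z = 17$ ($Z = -4 + 21 = 17$)
$15 \left(51 + Z\right) = 15 \left(51 + 17\right) = 15 \cdot 68 = 1020$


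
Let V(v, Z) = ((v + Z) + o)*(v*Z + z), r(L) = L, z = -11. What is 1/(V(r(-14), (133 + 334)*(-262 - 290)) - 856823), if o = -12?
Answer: -1/930428123473 ≈ -1.0748e-12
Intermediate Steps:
V(v, Z) = (-11 + Z*v)*(-12 + Z + v) (V(v, Z) = ((v + Z) - 12)*(v*Z - 11) = ((Z + v) - 12)*(Z*v - 11) = (-12 + Z + v)*(-11 + Z*v) = (-11 + Z*v)*(-12 + Z + v))
1/(V(r(-14), (133 + 334)*(-262 - 290)) - 856823) = 1/((132 - 11*(133 + 334)*(-262 - 290) - 11*(-14) + ((133 + 334)*(-262 - 290))*(-14)² - 14*(-262 - 290)²*(133 + 334)² - 12*(133 + 334)*(-262 - 290)*(-14)) - 856823) = 1/((132 - 5137*(-552) + 154 + (467*(-552))*196 - 14*(467*(-552))² - 12*467*(-552)*(-14)) - 856823) = 1/((132 - 11*(-257784) + 154 - 257784*196 - 14*(-257784)² - 12*(-257784)*(-14)) - 856823) = 1/((132 + 2835624 + 154 - 50525664 - 14*66452590656 - 43307712) - 856823) = 1/((132 + 2835624 + 154 - 50525664 - 930336269184 - 43307712) - 856823) = 1/(-930427266650 - 856823) = 1/(-930428123473) = -1/930428123473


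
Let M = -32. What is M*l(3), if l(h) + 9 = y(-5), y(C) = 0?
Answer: 288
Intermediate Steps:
l(h) = -9 (l(h) = -9 + 0 = -9)
M*l(3) = -32*(-9) = 288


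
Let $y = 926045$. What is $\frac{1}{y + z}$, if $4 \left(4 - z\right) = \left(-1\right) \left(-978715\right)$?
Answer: $\frac{4}{2725481} \approx 1.4676 \cdot 10^{-6}$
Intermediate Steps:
$z = - \frac{978699}{4}$ ($z = 4 - \frac{\left(-1\right) \left(-978715\right)}{4} = 4 - \frac{978715}{4} = - \frac{978699}{4} \approx -2.4467 \cdot 10^{5}$)
$\frac{1}{y + z} = \frac{1}{926045 - \frac{978699}{4}} = \frac{1}{\frac{2725481}{4}} = \frac{4}{2725481}$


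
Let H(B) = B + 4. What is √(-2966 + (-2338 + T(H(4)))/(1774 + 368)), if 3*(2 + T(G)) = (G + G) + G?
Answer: 2*I*√94538122/357 ≈ 54.471*I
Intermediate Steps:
H(B) = 4 + B
T(G) = -2 + G (T(G) = -2 + ((G + G) + G)/3 = -2 + (2*G + G)/3 = -2 + (3*G)/3 = -2 + G)
√(-2966 + (-2338 + T(H(4)))/(1774 + 368)) = √(-2966 + (-2338 + (-2 + (4 + 4)))/(1774 + 368)) = √(-2966 + (-2338 + (-2 + 8))/2142) = √(-2966 + (-2338 + 6)*(1/2142)) = √(-2966 - 2332*1/2142) = √(-2966 - 1166/1071) = √(-3177752/1071) = 2*I*√94538122/357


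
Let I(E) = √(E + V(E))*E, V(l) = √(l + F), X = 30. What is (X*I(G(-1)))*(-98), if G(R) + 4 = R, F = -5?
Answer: 14700*√(-5 + I*√10) ≈ 9948.8 + 34343.0*I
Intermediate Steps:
G(R) = -4 + R
V(l) = √(-5 + l) (V(l) = √(l - 5) = √(-5 + l))
I(E) = E*√(E + √(-5 + E)) (I(E) = √(E + √(-5 + E))*E = E*√(E + √(-5 + E)))
(X*I(G(-1)))*(-98) = (30*((-4 - 1)*√((-4 - 1) + √(-5 + (-4 - 1)))))*(-98) = (30*(-5*√(-5 + √(-5 - 5))))*(-98) = (30*(-5*√(-5 + √(-10))))*(-98) = (30*(-5*√(-5 + I*√10)))*(-98) = -150*√(-5 + I*√10)*(-98) = 14700*√(-5 + I*√10)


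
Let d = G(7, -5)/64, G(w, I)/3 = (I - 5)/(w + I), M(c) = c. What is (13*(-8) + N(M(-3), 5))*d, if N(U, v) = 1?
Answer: 1545/64 ≈ 24.141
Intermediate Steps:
G(w, I) = 3*(-5 + I)/(I + w) (G(w, I) = 3*((I - 5)/(w + I)) = 3*((-5 + I)/(I + w)) = 3*(-5 + I)/(I + w))
d = -15/64 (d = (3*(-5 - 5)/(-5 + 7))/64 = (3*(-10)/2)*(1/64) = (3*(½)*(-10))*(1/64) = -15*1/64 = -15/64 ≈ -0.23438)
(13*(-8) + N(M(-3), 5))*d = (13*(-8) + 1)*(-15/64) = (-104 + 1)*(-15/64) = -103*(-15/64) = 1545/64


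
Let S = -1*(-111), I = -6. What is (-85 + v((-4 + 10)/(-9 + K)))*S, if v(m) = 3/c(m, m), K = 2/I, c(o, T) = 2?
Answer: -18537/2 ≈ -9268.5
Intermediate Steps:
S = 111
K = -⅓ (K = 2/(-6) = 2*(-⅙) = -⅓ ≈ -0.33333)
v(m) = 3/2
(-85 + v((-4 + 10)/(-9 + K)))*S = (-85 + 3/2)*111 = -167/2*111 = -18537/2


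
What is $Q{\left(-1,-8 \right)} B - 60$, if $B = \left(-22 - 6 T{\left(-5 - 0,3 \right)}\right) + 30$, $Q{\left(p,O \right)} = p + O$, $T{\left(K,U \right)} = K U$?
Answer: $-942$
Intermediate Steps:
$Q{\left(p,O \right)} = O + p$
$B = 98$ ($B = \left(-22 - 6 \left(-5 - 0\right) 3\right) + 30 = \left(-22 - 6 \left(-5 + 0\right) 3\right) + 30 = \left(-22 - 6 \left(\left(-5\right) 3\right)\right) + 30 = \left(-22 - -90\right) + 30 = \left(-22 + 90\right) + 30 = 68 + 30 = 98$)
$Q{\left(-1,-8 \right)} B - 60 = \left(-8 - 1\right) 98 - 60 = \left(-9\right) 98 - 60 = -882 - 60 = -942$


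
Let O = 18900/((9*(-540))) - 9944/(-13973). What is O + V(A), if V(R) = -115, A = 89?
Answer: -14861614/125757 ≈ -118.18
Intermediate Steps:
O = -399559/125757 (O = 18900/(-4860) - 9944*(-1/13973) = 18900*(-1/4860) + 9944/13973 = -35/9 + 9944/13973 = -399559/125757 ≈ -3.1772)
O + V(A) = -399559/125757 - 115 = -14861614/125757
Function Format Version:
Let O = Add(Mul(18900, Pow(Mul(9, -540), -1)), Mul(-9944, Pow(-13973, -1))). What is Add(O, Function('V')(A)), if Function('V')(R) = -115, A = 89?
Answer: Rational(-14861614, 125757) ≈ -118.18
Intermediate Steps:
O = Rational(-399559, 125757) (O = Add(Mul(18900, Pow(-4860, -1)), Mul(-9944, Rational(-1, 13973))) = Add(Mul(18900, Rational(-1, 4860)), Rational(9944, 13973)) = Add(Rational(-35, 9), Rational(9944, 13973)) = Rational(-399559, 125757) ≈ -3.1772)
Add(O, Function('V')(A)) = Add(Rational(-399559, 125757), -115) = Rational(-14861614, 125757)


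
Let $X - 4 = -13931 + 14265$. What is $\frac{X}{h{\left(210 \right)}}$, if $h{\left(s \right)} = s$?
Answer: $\frac{169}{105} \approx 1.6095$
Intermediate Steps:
$X = 338$ ($X = 4 + \left(-13931 + 14265\right) = 4 + 334 = 338$)
$\frac{X}{h{\left(210 \right)}} = \frac{338}{210} = 338 \cdot \frac{1}{210} = \frac{169}{105}$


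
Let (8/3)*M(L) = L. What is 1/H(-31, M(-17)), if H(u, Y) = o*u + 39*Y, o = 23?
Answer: -8/7693 ≈ -0.0010399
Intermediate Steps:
M(L) = 3*L/8
H(u, Y) = 23*u + 39*Y
1/H(-31, M(-17)) = 1/(23*(-31) + 39*((3/8)*(-17))) = 1/(-713 + 39*(-51/8)) = 1/(-713 - 1989/8) = 1/(-7693/8) = -8/7693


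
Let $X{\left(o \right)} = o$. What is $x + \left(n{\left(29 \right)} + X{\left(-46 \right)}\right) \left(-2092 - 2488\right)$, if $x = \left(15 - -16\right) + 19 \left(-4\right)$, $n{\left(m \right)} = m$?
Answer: $77815$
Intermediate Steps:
$x = -45$ ($x = \left(15 + 16\right) - 76 = 31 - 76 = -45$)
$x + \left(n{\left(29 \right)} + X{\left(-46 \right)}\right) \left(-2092 - 2488\right) = -45 + \left(29 - 46\right) \left(-2092 - 2488\right) = -45 - -77860 = -45 + 77860 = 77815$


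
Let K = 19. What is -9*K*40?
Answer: -6840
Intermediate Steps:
-9*K*40 = -9*19*40 = -171*40 = -6840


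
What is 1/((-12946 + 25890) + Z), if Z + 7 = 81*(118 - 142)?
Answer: 1/10993 ≈ 9.0967e-5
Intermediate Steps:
Z = -1951 (Z = -7 + 81*(118 - 142) = -7 + 81*(-24) = -7 - 1944 = -1951)
1/((-12946 + 25890) + Z) = 1/((-12946 + 25890) - 1951) = 1/(12944 - 1951) = 1/10993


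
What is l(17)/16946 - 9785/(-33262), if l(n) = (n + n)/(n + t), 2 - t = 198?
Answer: 14840021141/50447377754 ≈ 0.29417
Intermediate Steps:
t = -196 (t = 2 - 1*198 = 2 - 198 = -196)
l(n) = 2*n/(-196 + n) (l(n) = (n + n)/(n - 196) = (2*n)/(-196 + n) = 2*n/(-196 + n))
l(17)/16946 - 9785/(-33262) = (2*17/(-196 + 17))/16946 - 9785/(-33262) = (2*17/(-179))*(1/16946) - 9785*(-1/33262) = (2*17*(-1/179))*(1/16946) + 9785/33262 = -34/179*1/16946 + 9785/33262 = -17/1516667 + 9785/33262 = 14840021141/50447377754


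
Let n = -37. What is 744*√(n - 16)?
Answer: 744*I*√53 ≈ 5416.4*I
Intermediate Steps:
744*√(n - 16) = 744*√(-37 - 16) = 744*√(-53) = 744*(I*√53) = 744*I*√53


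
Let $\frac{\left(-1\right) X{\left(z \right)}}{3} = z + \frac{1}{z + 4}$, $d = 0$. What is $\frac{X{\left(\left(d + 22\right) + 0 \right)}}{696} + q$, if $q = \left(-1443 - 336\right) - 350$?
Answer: $- \frac{12842701}{6032} \approx -2129.1$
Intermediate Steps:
$X{\left(z \right)} = - 3 z - \frac{3}{4 + z}$ ($X{\left(z \right)} = - 3 \left(z + \frac{1}{z + 4}\right) = - 3 \left(z + \frac{1}{4 + z}\right) = - 3 z - \frac{3}{4 + z}$)
$q = -2129$ ($q = -1779 - 350 = -2129$)
$\frac{X{\left(\left(d + 22\right) + 0 \right)}}{696} + q = \frac{3 \frac{1}{4 + \left(\left(0 + 22\right) + 0\right)} \left(-1 - \left(\left(0 + 22\right) + 0\right)^{2} - 4 \left(\left(0 + 22\right) + 0\right)\right)}{696} - 2129 = \frac{3 \left(-1 - \left(22 + 0\right)^{2} - 4 \left(22 + 0\right)\right)}{4 + \left(22 + 0\right)} \frac{1}{696} - 2129 = \frac{3 \left(-1 - 22^{2} - 88\right)}{4 + 22} \cdot \frac{1}{696} - 2129 = \frac{3 \left(-1 - 484 - 88\right)}{26} \cdot \frac{1}{696} - 2129 = 3 \cdot \frac{1}{26} \left(-1 - 484 - 88\right) \frac{1}{696} - 2129 = 3 \cdot \frac{1}{26} \left(-573\right) \frac{1}{696} - 2129 = \left(- \frac{1719}{26}\right) \frac{1}{696} - 2129 = - \frac{573}{6032} - 2129 = - \frac{12842701}{6032}$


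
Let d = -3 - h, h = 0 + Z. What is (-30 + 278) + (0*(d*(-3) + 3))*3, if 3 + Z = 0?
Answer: 248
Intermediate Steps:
Z = -3 (Z = -3 + 0 = -3)
h = -3 (h = 0 - 3 = -3)
d = 0 (d = -3 - 1*(-3) = -3 + 3 = 0)
(-30 + 278) + (0*(d*(-3) + 3))*3 = (-30 + 278) + (0*(0*(-3) + 3))*3 = 248 + (0*(0 + 3))*3 = 248 + (0*3)*3 = 248 + 0*3 = 248 + 0 = 248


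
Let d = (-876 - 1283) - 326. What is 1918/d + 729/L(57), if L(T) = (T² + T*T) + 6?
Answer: -507767/769640 ≈ -0.65975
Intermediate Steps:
d = -2485 (d = -2159 - 326 = -2485)
L(T) = 6 + 2*T² (L(T) = (T² + T²) + 6 = 2*T² + 6 = 6 + 2*T²)
1918/d + 729/L(57) = 1918/(-2485) + 729/(6 + 2*57²) = 1918*(-1/2485) + 729/(6 + 2*3249) = -274/355 + 729/(6 + 6498) = -274/355 + 729/6504 = -274/355 + 729*(1/6504) = -274/355 + 243/2168 = -507767/769640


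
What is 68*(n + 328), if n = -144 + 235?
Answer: 28492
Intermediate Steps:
n = 91
68*(n + 328) = 68*(91 + 328) = 68*419 = 28492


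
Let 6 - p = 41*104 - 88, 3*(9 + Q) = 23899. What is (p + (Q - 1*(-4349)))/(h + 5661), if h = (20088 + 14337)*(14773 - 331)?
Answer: 24409/1491514533 ≈ 1.6365e-5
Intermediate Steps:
Q = 23872/3 (Q = -9 + (1/3)*23899 = -9 + 23899/3 = 23872/3 ≈ 7957.3)
h = 497165850 (h = 34425*14442 = 497165850)
p = -4170 (p = 6 - (41*104 - 88) = 6 - (4264 - 88) = 6 - 1*4176 = 6 - 4176 = -4170)
(p + (Q - 1*(-4349)))/(h + 5661) = (-4170 + (23872/3 - 1*(-4349)))/(497165850 + 5661) = (-4170 + (23872/3 + 4349))/497171511 = (-4170 + 36919/3)*(1/497171511) = (24409/3)*(1/497171511) = 24409/1491514533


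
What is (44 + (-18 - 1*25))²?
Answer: 1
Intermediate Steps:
(44 + (-18 - 1*25))² = (44 + (-18 - 25))² = (44 - 43)² = 1² = 1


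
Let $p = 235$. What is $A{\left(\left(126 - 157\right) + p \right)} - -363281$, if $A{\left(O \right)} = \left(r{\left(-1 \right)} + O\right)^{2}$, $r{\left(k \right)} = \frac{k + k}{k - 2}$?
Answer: $\frac{3646525}{9} \approx 4.0517 \cdot 10^{5}$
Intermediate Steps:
$r{\left(k \right)} = \frac{2 k}{-2 + k}$
$A{\left(O \right)} = \left(\frac{2}{3} + O\right)^{2}$ ($A{\left(O \right)} = \left(2 \left(-1\right) \frac{1}{-2 - 1} + O\right)^{2} = \left(2 \left(-1\right) \frac{1}{-3} + O\right)^{2} = \left(2 \left(-1\right) \left(- \frac{1}{3}\right) + O\right)^{2} = \left(\frac{2}{3} + O\right)^{2}$)
$A{\left(\left(126 - 157\right) + p \right)} - -363281 = \frac{\left(2 + 3 \left(\left(126 - 157\right) + 235\right)\right)^{2}}{9} - -363281 = \frac{\left(2 + 3 \left(-31 + 235\right)\right)^{2}}{9} + 363281 = \frac{\left(2 + 3 \cdot 204\right)^{2}}{9} + 363281 = \frac{\left(2 + 612\right)^{2}}{9} + 363281 = \frac{614^{2}}{9} + 363281 = \frac{1}{9} \cdot 376996 + 363281 = \frac{376996}{9} + 363281 = \frac{3646525}{9}$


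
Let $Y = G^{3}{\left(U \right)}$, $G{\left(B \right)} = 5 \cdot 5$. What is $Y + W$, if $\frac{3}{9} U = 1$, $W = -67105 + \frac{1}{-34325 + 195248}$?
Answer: $- \frac{8284316039}{160923} \approx -51480.0$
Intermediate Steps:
$W = - \frac{10798737914}{160923}$ ($W = -67105 + \frac{1}{160923} = - \frac{10798737914}{160923} \approx -67105.0$)
$U = 3$ ($U = 3 \cdot 1 = 3$)
$G{\left(B \right)} = 25$
$Y = 15625$ ($Y = 25^{3} = 15625$)
$Y + W = 15625 - \frac{10798737914}{160923} = - \frac{8284316039}{160923}$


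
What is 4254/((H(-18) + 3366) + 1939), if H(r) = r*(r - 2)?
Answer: 4254/5665 ≈ 0.75093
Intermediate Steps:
H(r) = r*(-2 + r)
4254/((H(-18) + 3366) + 1939) = 4254/((-18*(-2 - 18) + 3366) + 1939) = 4254/((-18*(-20) + 3366) + 1939) = 4254/((360 + 3366) + 1939) = 4254/(3726 + 1939) = 4254/5665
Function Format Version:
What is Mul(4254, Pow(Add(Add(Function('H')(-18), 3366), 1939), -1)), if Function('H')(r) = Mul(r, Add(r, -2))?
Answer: Rational(4254, 5665) ≈ 0.75093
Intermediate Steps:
Function('H')(r) = Mul(r, Add(-2, r))
Mul(4254, Pow(Add(Add(Function('H')(-18), 3366), 1939), -1)) = Mul(4254, Pow(Add(Add(Mul(-18, Add(-2, -18)), 3366), 1939), -1)) = Mul(4254, Pow(Add(Add(Mul(-18, -20), 3366), 1939), -1)) = Mul(4254, Pow(Add(Add(360, 3366), 1939), -1)) = Mul(4254, Pow(Add(3726, 1939), -1)) = Mul(4254, Pow(5665, -1)) = Mul(4254, Rational(1, 5665)) = Rational(4254, 5665)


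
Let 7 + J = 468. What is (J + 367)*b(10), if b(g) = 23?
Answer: 19044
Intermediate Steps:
J = 461 (J = -7 + 468 = 461)
(J + 367)*b(10) = (461 + 367)*23 = 828*23 = 19044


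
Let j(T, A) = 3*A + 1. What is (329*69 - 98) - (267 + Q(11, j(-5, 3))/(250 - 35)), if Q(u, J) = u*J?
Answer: 960426/43 ≈ 22336.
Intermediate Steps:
j(T, A) = 1 + 3*A
Q(u, J) = J*u
(329*69 - 98) - (267 + Q(11, j(-5, 3))/(250 - 35)) = (329*69 - 98) - (267 + ((1 + 3*3)*11)/(250 - 35)) = (22701 - 98) - (267 + ((1 + 9)*11)/215) = 22603 - (267 + (10*11)*(1/215)) = 22603 - (267 + 110*(1/215)) = 22603 - (267 + 22/43) = 22603 - 1*11503/43 = 22603 - 11503/43 = 960426/43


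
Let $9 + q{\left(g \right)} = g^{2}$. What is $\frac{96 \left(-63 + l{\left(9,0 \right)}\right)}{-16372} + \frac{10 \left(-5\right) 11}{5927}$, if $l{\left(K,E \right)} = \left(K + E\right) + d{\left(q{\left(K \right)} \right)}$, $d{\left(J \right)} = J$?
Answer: $- \frac{4811614}{24259211} \approx -0.19834$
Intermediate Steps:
$q{\left(g \right)} = -9 + g^{2}$
$l{\left(K,E \right)} = -9 + E + K + K^{2}$ ($l{\left(K,E \right)} = \left(K + E\right) + \left(-9 + K^{2}\right) = \left(E + K\right) + \left(-9 + K^{2}\right) = -9 + E + K + K^{2}$)
$\frac{96 \left(-63 + l{\left(9,0 \right)}\right)}{-16372} + \frac{10 \left(-5\right) 11}{5927} = \frac{96 \left(-63 + \left(-9 + 0 + 9 + 9^{2}\right)\right)}{-16372} + \frac{10 \left(-5\right) 11}{5927} = 96 \left(-63 + \left(-9 + 0 + 9 + 81\right)\right) \left(- \frac{1}{16372}\right) + \left(-50\right) 11 \cdot \frac{1}{5927} = 96 \left(-63 + 81\right) \left(- \frac{1}{16372}\right) - \frac{550}{5927} = 96 \cdot 18 \left(- \frac{1}{16372}\right) - \frac{550}{5927} = 1728 \left(- \frac{1}{16372}\right) - \frac{550}{5927} = - \frac{432}{4093} - \frac{550}{5927} = - \frac{4811614}{24259211}$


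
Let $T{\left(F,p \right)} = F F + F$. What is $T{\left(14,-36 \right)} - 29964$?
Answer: $-29754$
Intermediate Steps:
$T{\left(F,p \right)} = F + F^{2}$ ($T{\left(F,p \right)} = F^{2} + F = F + F^{2}$)
$T{\left(14,-36 \right)} - 29964 = 14 \left(1 + 14\right) - 29964 = 14 \cdot 15 - 29964 = 210 - 29964 = -29754$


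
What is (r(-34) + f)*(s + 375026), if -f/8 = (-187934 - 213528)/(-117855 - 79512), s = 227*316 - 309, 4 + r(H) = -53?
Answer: -6456373555135/197367 ≈ -3.2713e+7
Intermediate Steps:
r(H) = -57 (r(H) = -4 - 53 = -57)
s = 71423 (s = 71732 - 309 = 71423)
f = -3211696/197367 (f = -8*(-187934 - 213528)/(-117855 - 79512) = -(-3211696)/(-197367) = -(-3211696)*(-1)/197367 = -8*401462/197367 = -3211696/197367 ≈ -16.273)
(r(-34) + f)*(s + 375026) = (-57 - 3211696/197367)*(71423 + 375026) = -14461615/197367*446449 = -6456373555135/197367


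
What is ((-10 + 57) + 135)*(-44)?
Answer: -8008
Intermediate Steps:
((-10 + 57) + 135)*(-44) = (47 + 135)*(-44) = 182*(-44) = -8008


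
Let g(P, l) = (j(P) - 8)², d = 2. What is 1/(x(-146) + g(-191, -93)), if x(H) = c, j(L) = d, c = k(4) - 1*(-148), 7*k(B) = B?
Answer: 7/1292 ≈ 0.0054180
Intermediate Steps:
k(B) = B/7
c = 1040/7 (c = (⅐)*4 - 1*(-148) = 4/7 + 148 = 1040/7 ≈ 148.57)
j(L) = 2
g(P, l) = 36 (g(P, l) = (2 - 8)² = (-6)² = 36)
x(H) = 1040/7
1/(x(-146) + g(-191, -93)) = 1/(1040/7 + 36) = 1/(1292/7) = 7/1292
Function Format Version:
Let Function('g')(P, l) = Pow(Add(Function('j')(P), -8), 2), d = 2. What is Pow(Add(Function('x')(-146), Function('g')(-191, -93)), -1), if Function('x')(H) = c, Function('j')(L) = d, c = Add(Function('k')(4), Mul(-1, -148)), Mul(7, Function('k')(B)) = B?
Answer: Rational(7, 1292) ≈ 0.0054180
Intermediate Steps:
Function('k')(B) = Mul(Rational(1, 7), B)
c = Rational(1040, 7) (c = Add(Mul(Rational(1, 7), 4), Mul(-1, -148)) = Add(Rational(4, 7), 148) = Rational(1040, 7) ≈ 148.57)
Function('j')(L) = 2
Function('g')(P, l) = 36 (Function('g')(P, l) = Pow(Add(2, -8), 2) = Pow(-6, 2) = 36)
Function('x')(H) = Rational(1040, 7)
Pow(Add(Function('x')(-146), Function('g')(-191, -93)), -1) = Pow(Add(Rational(1040, 7), 36), -1) = Pow(Rational(1292, 7), -1) = Rational(7, 1292)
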